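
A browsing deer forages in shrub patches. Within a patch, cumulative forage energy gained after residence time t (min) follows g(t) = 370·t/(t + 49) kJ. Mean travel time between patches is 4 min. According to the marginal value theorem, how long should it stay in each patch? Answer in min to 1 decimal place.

14.0 min

By the marginal value theorem, leave when the instantaneous gain rate g'(t) equals the habitat-wide average g(t)/(T + t).
g'(t) = 370·49/(t + 49)². Setting 370·49/(t+49)² = 370t/[(t+49)(4+t)] gives 49(4+t) = t(t+49), so t² = 49×4 = 196.
t* = √196 = 14 min.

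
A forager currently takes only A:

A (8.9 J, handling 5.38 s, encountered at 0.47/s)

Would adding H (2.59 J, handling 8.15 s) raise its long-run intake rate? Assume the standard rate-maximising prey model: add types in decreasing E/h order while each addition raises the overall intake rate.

Intake rate on the current diet: R = (0.47×8.9) / (1 + 0.47×5.38) = 4.183/3.529 = 1.185 J/s.
Profitability of H: 2.59/8.15 = 0.3178 J/s.
Since 0.3178 < R, time spent handling H is better spent searching.

No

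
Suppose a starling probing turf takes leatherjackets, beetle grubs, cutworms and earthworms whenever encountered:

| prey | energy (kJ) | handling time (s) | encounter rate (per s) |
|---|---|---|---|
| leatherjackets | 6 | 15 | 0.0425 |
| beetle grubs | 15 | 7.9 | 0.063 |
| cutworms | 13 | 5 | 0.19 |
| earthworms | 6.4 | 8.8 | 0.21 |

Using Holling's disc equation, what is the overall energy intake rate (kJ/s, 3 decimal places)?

R = (0.0425×6 + 0.063×15 + 0.19×13 + 0.21×6.4) / (1 + 0.0425×15 + 0.063×7.9 + 0.19×5 + 0.21×8.8) = 5.014/4.933 = 1.016 kJ/s.

1.016 kJ/s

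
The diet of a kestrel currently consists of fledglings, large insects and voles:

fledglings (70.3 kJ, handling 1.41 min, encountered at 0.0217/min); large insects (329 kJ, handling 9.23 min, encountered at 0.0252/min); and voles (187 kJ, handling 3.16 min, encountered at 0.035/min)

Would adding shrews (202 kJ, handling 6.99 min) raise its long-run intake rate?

Intake rate on the current diet: R = (0.0217×70.3 + 0.0252×329 + 0.035×187) / (1 + 0.0217×1.41 + 0.0252×9.23 + 0.035×3.16) = 16.36/1.374 = 11.91 kJ/min.
shrews: E/h = 202/6.99 = 28.9 kJ/min.
28.9 > 11.91, so adding shrews raises the average — include it.

Yes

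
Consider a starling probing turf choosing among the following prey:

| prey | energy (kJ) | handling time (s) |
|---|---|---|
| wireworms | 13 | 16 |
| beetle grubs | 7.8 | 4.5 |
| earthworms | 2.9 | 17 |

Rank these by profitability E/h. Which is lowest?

earthworms

Profitability E/h (kJ/s): wireworms = 13/16 = 0.812, beetle grubs = 7.8/4.5 = 1.73, earthworms = 2.9/17 = 0.171.
Ranked: beetle grubs > wireworms > earthworms.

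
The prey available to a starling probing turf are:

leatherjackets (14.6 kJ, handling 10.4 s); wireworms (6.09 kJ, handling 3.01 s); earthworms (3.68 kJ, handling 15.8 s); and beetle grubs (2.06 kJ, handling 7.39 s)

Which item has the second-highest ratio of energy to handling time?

leatherjackets

Profitability E/h (kJ/s): leatherjackets = 14.6/10.4 = 1.4, wireworms = 6.09/3.01 = 2.02, earthworms = 3.68/15.8 = 0.233, beetle grubs = 2.06/7.39 = 0.279.
Ranked: wireworms > leatherjackets > beetle grubs > earthworms.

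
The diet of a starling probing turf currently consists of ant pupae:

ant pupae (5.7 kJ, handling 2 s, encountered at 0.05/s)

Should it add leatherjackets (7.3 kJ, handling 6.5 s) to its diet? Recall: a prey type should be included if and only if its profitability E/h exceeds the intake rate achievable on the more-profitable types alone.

Yes

Current rate: (0.05×5.7)/(1 + 0.05×2) = 0.2591 kJ/s.
leatherjackets: E/h = 7.3/6.5 = 1.123 kJ/s.
Since 1.123 > R, including leatherjackets increases the long-run rate.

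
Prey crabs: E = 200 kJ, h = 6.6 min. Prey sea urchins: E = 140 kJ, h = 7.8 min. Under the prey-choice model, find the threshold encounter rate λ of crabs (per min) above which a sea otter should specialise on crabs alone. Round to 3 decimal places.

0.220 per min

At the threshold, the rate on crabs alone equals the profitability of sea urchins: λ·200/(1 + λ·6.6) = 140/7.8 = 17.95.
Rearranging, λ(200 − 17.95×6.6) = 17.95, so λ = 17.95/81.54 = 0.2201 per min.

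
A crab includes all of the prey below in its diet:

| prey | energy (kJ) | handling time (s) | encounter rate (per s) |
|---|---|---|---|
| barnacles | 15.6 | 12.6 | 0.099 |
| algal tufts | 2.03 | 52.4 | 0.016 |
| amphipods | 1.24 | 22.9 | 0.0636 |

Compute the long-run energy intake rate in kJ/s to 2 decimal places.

0.36 kJ/s

Energy encountered per unit search time: 0.099×15.6 + 0.016×2.03 + 0.0636×1.24 = 1.656 kJ/s.
Handling time per unit search time: 0.099×12.6 + 0.016×52.4 + 0.0636×22.9 = 3.542.
Rate = 1.656/(1 + 3.542) = 0.3645 kJ/s.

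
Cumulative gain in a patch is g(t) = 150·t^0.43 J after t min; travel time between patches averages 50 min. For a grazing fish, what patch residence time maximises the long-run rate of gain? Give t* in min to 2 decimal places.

37.72 min

Optimal t* satisfies g'(t*) = g(t*)/(T + t*).
g'(t) = 0.43·150·t^-0.57. Setting 0.43·150·t^-0.57 = 150·t^0.43/(50+t) gives 0.43(50+t) = t, so 0.57·t = 0.43×50.
t* = 0.43×50/0.57 = 37.72 min.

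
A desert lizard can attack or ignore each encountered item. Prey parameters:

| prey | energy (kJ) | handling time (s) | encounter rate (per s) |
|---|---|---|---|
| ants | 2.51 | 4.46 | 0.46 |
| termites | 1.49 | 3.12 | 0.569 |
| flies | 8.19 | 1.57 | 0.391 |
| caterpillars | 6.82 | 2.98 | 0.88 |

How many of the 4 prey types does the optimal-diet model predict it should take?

2

Rank by E/h (kJ/s): flies 5.22, caterpillars 2.29, ants 0.563, termites 0.478. Include each in turn until the next type's E/h falls below the running intake rate.
Rate on top 1: 1.984. caterpillars: 2.29 > 1.984 → include.
Rate on top 2: 2.173. ants: 0.563 < 2.173 → exclude; stop.
Optimal diet: flies, caterpillars — 2 of 4 types.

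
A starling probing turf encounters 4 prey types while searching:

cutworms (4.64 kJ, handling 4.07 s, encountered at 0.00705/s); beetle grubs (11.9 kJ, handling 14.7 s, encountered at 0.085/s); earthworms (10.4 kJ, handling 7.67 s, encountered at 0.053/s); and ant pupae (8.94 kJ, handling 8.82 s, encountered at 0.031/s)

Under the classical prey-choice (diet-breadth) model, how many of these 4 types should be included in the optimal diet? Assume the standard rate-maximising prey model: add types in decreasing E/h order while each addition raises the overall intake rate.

4

Profitabilities (E/h, kJ/s): earthworms 1.36, cutworms 1.14, ant pupae 1.01, beetle grubs 0.81. Add prey in this order while the next type's profitability exceeds the intake rate on those already taken.
Rate on top 1: 0.3919. cutworms: 1.14 > 0.3919 → include.
Rate on top 2: 0.4068. ant pupae: 1.01 > 0.4068 → include.
Rate on top 3: 0.5039. beetle grubs: 0.81 > 0.5039 → include.
Optimal diet: earthworms, cutworms, ant pupae, beetle grubs — 4 of 4 types.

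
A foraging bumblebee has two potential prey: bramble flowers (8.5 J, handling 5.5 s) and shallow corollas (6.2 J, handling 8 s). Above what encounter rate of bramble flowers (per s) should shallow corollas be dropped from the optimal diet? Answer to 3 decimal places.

At the threshold, the rate on bramble flowers alone equals the profitability of shallow corollas: λ·8.5/(1 + λ·5.5) = 6.2/8 = 0.775.
Rearranging, λ(8.5 − 0.775×5.5) = 0.775, so λ = 0.775/4.237 = 0.1829 per s.

0.183 per s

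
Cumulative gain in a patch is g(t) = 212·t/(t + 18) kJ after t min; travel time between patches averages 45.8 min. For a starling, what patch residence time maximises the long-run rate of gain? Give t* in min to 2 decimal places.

28.71 min

Maximise g(t)/(T+t): set derivative to zero → g'(t)(T+t) = g(t).
g'(t) = 212·18/(t + 18)². Setting 212·18/(t+18)² = 212t/[(t+18)(45.8+t)] gives 18(45.8+t) = t(t+18), so t² = 18×45.8 = 824.4.
t* = √824.4 = 28.71 min.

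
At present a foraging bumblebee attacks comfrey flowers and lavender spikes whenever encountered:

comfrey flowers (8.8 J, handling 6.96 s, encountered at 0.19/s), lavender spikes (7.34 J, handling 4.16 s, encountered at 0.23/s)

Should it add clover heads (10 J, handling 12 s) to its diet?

No

Current rate: (0.19×8.8 + 0.23×7.34)/(1 + 0.19×6.96 + 0.23×4.16) = 1.025 J/s.
clover heads: E/h = 10/12 = 0.8333 J/s.
Since 0.8333 < R, time spent handling clover heads is better spent searching.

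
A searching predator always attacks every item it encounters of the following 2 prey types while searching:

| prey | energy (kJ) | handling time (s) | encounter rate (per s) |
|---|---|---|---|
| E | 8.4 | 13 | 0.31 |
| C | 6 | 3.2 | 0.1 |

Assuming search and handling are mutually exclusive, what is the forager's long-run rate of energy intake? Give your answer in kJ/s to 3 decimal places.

0.599 kJ/s

R = (0.31×8.4 + 0.1×6) / (1 + 0.31×13 + 0.1×3.2) = 3.204/5.35 = 0.5989 kJ/s.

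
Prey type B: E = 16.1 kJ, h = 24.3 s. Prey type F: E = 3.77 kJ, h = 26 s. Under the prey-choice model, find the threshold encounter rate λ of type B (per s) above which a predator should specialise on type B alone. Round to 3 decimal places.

At the threshold, the rate on type B alone equals the profitability of type F: λ·16.1/(1 + λ·24.3) = 3.77/26 = 0.145.
Rearranging, λ(16.1 − 0.145×24.3) = 0.145, so λ = 0.145/12.58 = 0.01153 per s.

0.012 per s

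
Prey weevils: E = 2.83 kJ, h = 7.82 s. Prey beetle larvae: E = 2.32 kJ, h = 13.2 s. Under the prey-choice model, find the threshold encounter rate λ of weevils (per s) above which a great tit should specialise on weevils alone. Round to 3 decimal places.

The zero-one rule: include beetle larvae iff E₂/h₂ > λE₁/(1+λh₁). Equality gives the switch point.
λE₁h₂ = E₂ + λE₂h₁ ⇒ λ = E₂/(E₁h₂ − E₂h₁) = 2.32/(37.36 − 18.14) = 0.1207 per s.

0.121 per s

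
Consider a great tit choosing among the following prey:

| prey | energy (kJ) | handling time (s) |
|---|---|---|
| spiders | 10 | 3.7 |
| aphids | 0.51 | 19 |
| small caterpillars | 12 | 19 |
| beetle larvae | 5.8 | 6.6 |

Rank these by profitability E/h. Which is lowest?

aphids

Profitability E/h (kJ/s): spiders = 10/3.7 = 2.7, aphids = 0.51/19 = 0.0268, small caterpillars = 12/19 = 0.632, beetle larvae = 5.8/6.6 = 0.879.
Ranked: spiders > beetle larvae > small caterpillars > aphids.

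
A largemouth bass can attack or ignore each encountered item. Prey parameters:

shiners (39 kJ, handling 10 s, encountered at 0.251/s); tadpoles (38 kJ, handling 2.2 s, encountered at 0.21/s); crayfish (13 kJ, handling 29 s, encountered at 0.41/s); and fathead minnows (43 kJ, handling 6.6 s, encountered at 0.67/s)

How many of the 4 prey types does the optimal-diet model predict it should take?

2

Rank by E/h (kJ/s): tadpoles 17.3, fathead minnows 6.52, shiners 3.9, crayfish 0.448. Include each in turn until the next type's E/h falls below the running intake rate.
Rate on top 1: 5.458. fathead minnows: 6.52 > 5.458 → include.
Rate on top 2: 6.253. shiners: 3.9 < 6.253 → exclude; stop.
Optimal diet: tadpoles, fathead minnows — 2 of 4 types.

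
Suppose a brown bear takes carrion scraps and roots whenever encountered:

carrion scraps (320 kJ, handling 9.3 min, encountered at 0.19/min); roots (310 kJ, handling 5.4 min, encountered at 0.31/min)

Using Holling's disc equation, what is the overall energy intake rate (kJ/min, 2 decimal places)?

R = (0.19×320 + 0.31×310) / (1 + 0.19×9.3 + 0.31×5.4) = 156.9/4.441 = 35.33 kJ/min.

35.33 kJ/min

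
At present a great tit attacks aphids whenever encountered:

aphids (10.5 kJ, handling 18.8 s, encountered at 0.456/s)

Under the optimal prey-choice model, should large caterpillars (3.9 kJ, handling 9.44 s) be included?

No

On aphids alone, R = ΣλE/(1+Σλh) = 4.788/9.573 = 0.5002 kJ/s.
Profitability of large caterpillars: 3.9/9.44 = 0.4131 kJ/s.
0.4131 < 0.5002, so adding large caterpillars would lower the average — exclude it.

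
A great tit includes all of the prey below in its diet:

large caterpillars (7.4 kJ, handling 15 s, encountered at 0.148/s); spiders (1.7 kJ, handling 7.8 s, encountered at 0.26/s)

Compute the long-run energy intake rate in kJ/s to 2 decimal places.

0.29 kJ/s

Energy encountered per unit search time: 0.148×7.4 + 0.26×1.7 = 1.537 kJ/s.
Handling time per unit search time: 0.148×15 + 0.26×7.8 = 4.248.
Rate = 1.537/(1 + 4.248) = 0.2929 kJ/s.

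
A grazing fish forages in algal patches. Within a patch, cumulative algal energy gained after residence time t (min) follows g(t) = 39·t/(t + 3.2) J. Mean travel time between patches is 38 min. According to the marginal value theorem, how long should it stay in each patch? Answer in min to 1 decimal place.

11.0 min

By the marginal value theorem, leave when the instantaneous gain rate g'(t) equals the habitat-wide average g(t)/(T + t).
g'(t) = 39·3.2/(t + 3.2)². Setting 39·3.2/(t+3.2)² = 39t/[(t+3.2)(38+t)] gives 3.2(38+t) = t(t+3.2), so t² = 3.2×38 = 121.6.
t* = √121.6 = 11.03 min.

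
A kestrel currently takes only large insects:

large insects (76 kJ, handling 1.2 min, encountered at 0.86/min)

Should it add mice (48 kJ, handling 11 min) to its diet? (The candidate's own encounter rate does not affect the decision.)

No

Current rate: (0.86×76)/(1 + 0.86×1.2) = 32.17 kJ/min.
Profitability of mice: 48/11 = 4.364 kJ/min.
Since 4.364 < R, time spent handling mice is better spent searching.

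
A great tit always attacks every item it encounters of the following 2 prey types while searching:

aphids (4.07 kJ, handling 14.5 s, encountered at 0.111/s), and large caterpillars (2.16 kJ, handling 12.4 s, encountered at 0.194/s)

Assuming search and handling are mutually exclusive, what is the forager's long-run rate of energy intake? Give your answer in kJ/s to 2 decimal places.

0.17 kJ/s

R = (0.111×4.07 + 0.194×2.16) / (1 + 0.111×14.5 + 0.194×12.4) = 0.8708/5.015 = 0.1736 kJ/s.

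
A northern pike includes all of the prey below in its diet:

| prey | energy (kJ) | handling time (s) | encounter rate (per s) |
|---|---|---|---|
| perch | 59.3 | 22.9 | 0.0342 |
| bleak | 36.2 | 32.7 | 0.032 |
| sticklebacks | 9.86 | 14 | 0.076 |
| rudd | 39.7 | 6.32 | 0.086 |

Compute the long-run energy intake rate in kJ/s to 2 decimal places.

1.66 kJ/s

R = Σλ_iE_i / (1 + Σλ_ih_i)
Numerator: 0.0342×59.3 + 0.032×36.2 + 0.076×9.86 + 0.086×39.7 = 7.35
Denominator: 1 + 0.0342×22.9 + 0.032×32.7 + 0.076×14 + 0.086×6.32 = 4.437
R = 7.35/4.437 = 1.656 kJ/s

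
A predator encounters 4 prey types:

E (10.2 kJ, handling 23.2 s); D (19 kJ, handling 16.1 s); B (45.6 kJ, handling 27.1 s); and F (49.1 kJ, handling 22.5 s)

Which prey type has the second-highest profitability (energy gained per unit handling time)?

Profitability E/h (kJ/s): E = 10.2/23.2 = 0.44, D = 19/16.1 = 1.18, B = 45.6/27.1 = 1.68, F = 49.1/22.5 = 2.18.
Ranked: F > B > D > E.

B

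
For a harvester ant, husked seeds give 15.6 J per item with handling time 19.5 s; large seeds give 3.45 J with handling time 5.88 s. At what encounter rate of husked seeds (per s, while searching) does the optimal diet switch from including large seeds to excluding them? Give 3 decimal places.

0.141 per s

The zero-one rule: include large seeds iff E₂/h₂ > λE₁/(1+λh₁). Equality gives the switch point.
λE₁h₂ = E₂ + λE₂h₁ ⇒ λ = E₂/(E₁h₂ − E₂h₁) = 3.45/(91.73 − 67.28) = 0.1411 per s.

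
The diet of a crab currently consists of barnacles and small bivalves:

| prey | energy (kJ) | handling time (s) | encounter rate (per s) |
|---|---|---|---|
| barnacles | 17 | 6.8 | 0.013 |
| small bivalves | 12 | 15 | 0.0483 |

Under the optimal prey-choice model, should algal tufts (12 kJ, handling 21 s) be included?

Yes

Current rate: (0.013×17 + 0.0483×12)/(1 + 0.013×6.8 + 0.0483×15) = 0.4416 kJ/s.
algal tufts: E/h = 12/21 = 0.5714 kJ/s.
Since 0.5714 > R, including algal tufts increases the long-run rate.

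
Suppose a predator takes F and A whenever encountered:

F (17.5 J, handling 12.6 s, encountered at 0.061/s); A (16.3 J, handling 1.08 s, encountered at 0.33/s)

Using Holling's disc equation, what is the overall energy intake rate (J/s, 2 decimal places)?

Energy encountered per unit search time: 0.061×17.5 + 0.33×16.3 = 6.447 J/s.
Handling time per unit search time: 0.061×12.6 + 0.33×1.08 = 1.125.
Rate = 6.447/(1 + 1.125) = 3.034 J/s.

3.03 J/s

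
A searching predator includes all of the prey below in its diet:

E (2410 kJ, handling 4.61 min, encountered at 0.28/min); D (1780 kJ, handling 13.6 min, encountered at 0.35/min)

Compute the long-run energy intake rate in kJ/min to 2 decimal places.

R = (0.28×2410 + 0.35×1780) / (1 + 0.28×4.61 + 0.35×13.6) = 1298/7.051 = 184.1 kJ/min.

184.06 kJ/min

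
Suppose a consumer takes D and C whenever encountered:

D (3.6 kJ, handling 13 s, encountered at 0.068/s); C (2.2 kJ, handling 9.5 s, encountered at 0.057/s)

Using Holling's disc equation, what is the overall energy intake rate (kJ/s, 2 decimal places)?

0.15 kJ/s

R = Σλ_iE_i / (1 + Σλ_ih_i)
Numerator: 0.068×3.6 + 0.057×2.2 = 0.3702
Denominator: 1 + 0.068×13 + 0.057×9.5 = 2.425
R = 0.3702/2.425 = 0.1526 kJ/s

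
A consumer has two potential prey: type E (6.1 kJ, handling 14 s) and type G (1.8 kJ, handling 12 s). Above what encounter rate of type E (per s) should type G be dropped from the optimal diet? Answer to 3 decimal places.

The zero-one rule: include type G iff E₂/h₂ > λE₁/(1+λh₁). Equality gives the switch point.
λE₁h₂ = E₂ + λE₂h₁ ⇒ λ = E₂/(E₁h₂ − E₂h₁) = 1.8/(73.2 − 25.2) = 0.0375 per s.

0.038 per s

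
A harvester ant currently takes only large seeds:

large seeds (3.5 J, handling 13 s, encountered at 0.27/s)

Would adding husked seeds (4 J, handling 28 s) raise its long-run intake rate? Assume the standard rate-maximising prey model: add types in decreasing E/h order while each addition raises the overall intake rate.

No

Intake rate on the current diet: R = (0.27×3.5) / (1 + 0.27×13) = 0.945/4.51 = 0.2095 J/s.
husked seeds: E/h = 4/28 = 0.1429 J/s.
Since 0.1429 < R, time spent handling husked seeds is better spent searching.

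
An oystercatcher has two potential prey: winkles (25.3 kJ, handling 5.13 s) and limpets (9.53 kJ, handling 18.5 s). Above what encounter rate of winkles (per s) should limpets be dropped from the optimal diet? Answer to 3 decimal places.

0.023 per s

The zero-one rule: include limpets iff E₂/h₂ > λE₁/(1+λh₁). Equality gives the switch point.
λE₁h₂ = E₂ + λE₂h₁ ⇒ λ = E₂/(E₁h₂ − E₂h₁) = 9.53/(468.1 − 48.89) = 0.02274 per s.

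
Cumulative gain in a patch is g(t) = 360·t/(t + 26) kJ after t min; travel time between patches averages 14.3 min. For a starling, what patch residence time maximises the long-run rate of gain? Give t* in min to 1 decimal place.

Maximise g(t)/(T+t): set derivative to zero → g'(t)(T+t) = g(t).
g'(t) = 360·26/(t + 26)². Setting 360·26/(t+26)² = 360t/[(t+26)(14.3+t)] gives 26(14.3+t) = t(t+26), so t² = 26×14.3 = 371.8.
t* = √371.8 = 19.28 min.

19.3 min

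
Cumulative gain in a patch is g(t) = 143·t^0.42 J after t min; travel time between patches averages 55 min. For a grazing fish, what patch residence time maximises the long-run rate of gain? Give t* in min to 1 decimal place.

By the marginal value theorem, leave when the instantaneous gain rate g'(t) equals the habitat-wide average g(t)/(T + t).
g'(t) = 0.42·143·t^-0.58. Setting 0.42·143·t^-0.58 = 143·t^0.42/(55+t) gives 0.42(55+t) = t, so 0.58·t = 0.42×55.
t* = 0.42×55/0.58 = 39.83 min.

39.8 min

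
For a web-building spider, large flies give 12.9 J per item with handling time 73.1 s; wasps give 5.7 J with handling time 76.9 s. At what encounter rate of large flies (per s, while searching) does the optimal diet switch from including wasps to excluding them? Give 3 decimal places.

0.010 per s

At the threshold, the rate on large flies alone equals the profitability of wasps: λ·12.9/(1 + λ·73.1) = 5.7/76.9 = 0.07412.
Rearranging, λ(12.9 − 0.07412×73.1) = 0.07412, so λ = 0.07412/7.482 = 0.009907 per s.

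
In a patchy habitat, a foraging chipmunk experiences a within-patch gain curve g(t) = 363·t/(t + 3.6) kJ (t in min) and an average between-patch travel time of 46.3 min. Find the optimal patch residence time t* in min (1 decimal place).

12.9 min

By the marginal value theorem, leave when the instantaneous gain rate g'(t) equals the habitat-wide average g(t)/(T + t).
g'(t) = 363·3.6/(t + 3.6)². Setting 363·3.6/(t+3.6)² = 363t/[(t+3.6)(46.3+t)] gives 3.6(46.3+t) = t(t+3.6), so t² = 3.6×46.3 = 166.7.
t* = √166.7 = 12.91 min.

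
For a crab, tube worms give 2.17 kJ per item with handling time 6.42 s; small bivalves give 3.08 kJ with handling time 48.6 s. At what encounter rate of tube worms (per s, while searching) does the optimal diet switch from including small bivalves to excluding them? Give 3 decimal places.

Drop small bivalves once their profitability E₂/h₂ falls below the rate achievable on tube worms alone: E₂/h₂ = λE₁/(1 + λh₁).
Solve for λ: λE₁h₂ = E₂(1 + λh₁) → λ(E₁h₂ − E₂h₁) = E₂ → λ = E₂/(E₁h₂ − E₂h₁).
λ = 3.08/(2.17×48.6 − 3.08×6.42) = 3.08/85.69 = 0.03594 per s.

0.036 per s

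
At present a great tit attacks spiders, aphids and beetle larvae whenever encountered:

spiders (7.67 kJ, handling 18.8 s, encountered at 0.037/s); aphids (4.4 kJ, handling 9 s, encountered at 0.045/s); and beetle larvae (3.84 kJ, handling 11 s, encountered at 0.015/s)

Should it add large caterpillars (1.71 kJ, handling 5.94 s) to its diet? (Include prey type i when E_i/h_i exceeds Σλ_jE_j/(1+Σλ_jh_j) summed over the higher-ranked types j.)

Yes

Current rate: (0.037×7.67 + 0.045×4.4 + 0.015×3.84)/(1 + 0.037×18.8 + 0.045×9 + 0.015×11) = 0.2381 kJ/s.
Profitability of large caterpillars: 1.71/5.94 = 0.2879 kJ/s.
0.2879 > 0.2381, so adding large caterpillars raises the average — include it.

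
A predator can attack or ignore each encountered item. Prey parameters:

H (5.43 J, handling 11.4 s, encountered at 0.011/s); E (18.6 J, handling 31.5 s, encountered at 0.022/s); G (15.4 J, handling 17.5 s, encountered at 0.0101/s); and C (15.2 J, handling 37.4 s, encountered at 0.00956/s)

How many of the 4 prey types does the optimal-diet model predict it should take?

4

Profitabilities (E/h, J/s): G 0.88, E 0.59, H 0.476, C 0.406. Add prey in this order while the next type's profitability exceeds the intake rate on those already taken.
Rate on top 1: 0.1322. E: 0.59 > 0.1322 → include.
Rate on top 2: 0.302. H: 0.476 > 0.302 → include.
Rate on top 3: 0.313. C: 0.406 > 0.313 → include.
Optimal diet: G, E, H, C — 4 of 4 types.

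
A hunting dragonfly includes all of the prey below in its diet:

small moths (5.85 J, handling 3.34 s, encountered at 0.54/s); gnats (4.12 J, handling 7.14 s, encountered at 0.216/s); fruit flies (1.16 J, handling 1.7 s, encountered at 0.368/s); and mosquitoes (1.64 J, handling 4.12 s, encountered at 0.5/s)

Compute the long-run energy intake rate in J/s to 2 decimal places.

Energy encountered per unit search time: 0.54×5.85 + 0.216×4.12 + 0.368×1.16 + 0.5×1.64 = 5.296 J/s.
Handling time per unit search time: 0.54×3.34 + 0.216×7.14 + 0.368×1.7 + 0.5×4.12 = 6.031.
Rate = 5.296/(1 + 6.031) = 0.7532 J/s.

0.75 J/s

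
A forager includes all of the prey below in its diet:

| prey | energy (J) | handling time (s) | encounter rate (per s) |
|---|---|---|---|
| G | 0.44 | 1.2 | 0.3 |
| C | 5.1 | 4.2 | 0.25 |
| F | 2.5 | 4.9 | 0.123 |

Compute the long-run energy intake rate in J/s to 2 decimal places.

0.57 J/s

R = (0.3×0.44 + 0.25×5.1 + 0.123×2.5) / (1 + 0.3×1.2 + 0.25×4.2 + 0.123×4.9) = 1.714/3.013 = 0.5691 J/s.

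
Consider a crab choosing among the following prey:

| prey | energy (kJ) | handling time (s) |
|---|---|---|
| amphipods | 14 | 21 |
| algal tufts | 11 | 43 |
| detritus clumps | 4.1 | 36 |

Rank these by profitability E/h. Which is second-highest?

Profitability E/h (kJ/s): amphipods = 14/21 = 0.667, algal tufts = 11/43 = 0.256, detritus clumps = 4.1/36 = 0.114.
Ranked: amphipods > algal tufts > detritus clumps.

algal tufts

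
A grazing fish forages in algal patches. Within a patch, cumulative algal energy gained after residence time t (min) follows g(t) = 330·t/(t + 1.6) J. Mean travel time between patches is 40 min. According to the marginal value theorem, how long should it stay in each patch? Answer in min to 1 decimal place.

8.0 min

Maximise g(t)/(T+t): set derivative to zero → g'(t)(T+t) = g(t).
g'(t) = 330·1.6/(t + 1.6)². Setting 330·1.6/(t+1.6)² = 330t/[(t+1.6)(40+t)] gives 1.6(40+t) = t(t+1.6), so t² = 1.6×40 = 64.
t* = √64 = 8 min.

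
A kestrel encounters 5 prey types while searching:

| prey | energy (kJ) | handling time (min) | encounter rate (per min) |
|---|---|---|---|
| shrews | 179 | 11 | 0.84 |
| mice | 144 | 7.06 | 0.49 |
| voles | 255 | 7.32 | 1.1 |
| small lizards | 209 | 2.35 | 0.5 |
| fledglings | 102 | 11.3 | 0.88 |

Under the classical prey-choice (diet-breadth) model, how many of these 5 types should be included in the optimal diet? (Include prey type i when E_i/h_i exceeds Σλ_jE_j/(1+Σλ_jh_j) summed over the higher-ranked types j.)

1

Rank by E/h (kJ/min): small lizards 88.9, voles 34.8, mice 20.4, shrews 16.3, fledglings 9.03. Include each in turn until the next type's E/h falls below the running intake rate.
Rate on top 1: 48.05. voles: 34.8 < 48.05 → exclude; stop.
Optimal diet: small lizards — 1 of 5 types.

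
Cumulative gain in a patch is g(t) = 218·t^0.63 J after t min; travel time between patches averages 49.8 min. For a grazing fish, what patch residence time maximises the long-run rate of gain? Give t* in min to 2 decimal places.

84.79 min

Optimal t* satisfies g'(t*) = g(t*)/(T + t*).
g'(t) = 0.63·218·t^-0.37. Setting 0.63·218·t^-0.37 = 218·t^0.63/(49.8+t) gives 0.63(49.8+t) = t, so 0.37·t = 0.63×49.8.
t* = 0.63×49.8/0.37 = 84.79 min.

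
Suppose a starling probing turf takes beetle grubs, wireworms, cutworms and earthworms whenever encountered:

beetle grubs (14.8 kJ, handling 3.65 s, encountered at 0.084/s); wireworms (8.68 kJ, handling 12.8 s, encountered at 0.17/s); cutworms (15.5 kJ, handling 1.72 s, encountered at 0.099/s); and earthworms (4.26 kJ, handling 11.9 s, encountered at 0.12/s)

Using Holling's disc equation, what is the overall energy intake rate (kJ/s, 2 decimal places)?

R = (0.084×14.8 + 0.17×8.68 + 0.099×15.5 + 0.12×4.26) / (1 + 0.084×3.65 + 0.17×12.8 + 0.099×1.72 + 0.12×11.9) = 4.764/5.081 = 0.9377 kJ/s.

0.94 kJ/s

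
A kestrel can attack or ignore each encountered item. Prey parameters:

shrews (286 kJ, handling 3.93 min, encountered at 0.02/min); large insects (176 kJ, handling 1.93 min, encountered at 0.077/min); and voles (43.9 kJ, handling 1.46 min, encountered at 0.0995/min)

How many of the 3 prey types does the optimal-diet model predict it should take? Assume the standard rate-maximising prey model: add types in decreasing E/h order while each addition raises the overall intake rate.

3

Profitabilities (E/h, kJ/min): large insects 91.2, shrews 72.8, voles 30.1. Add prey in this order while the next type's profitability exceeds the intake rate on those already taken.
Rate on top 1: 11.8. shrews: 72.8 > 11.8 → include.
Rate on top 2: 15.7. voles: 30.1 > 15.7 → include.
Optimal diet: large insects, shrews, voles — 3 of 3 types.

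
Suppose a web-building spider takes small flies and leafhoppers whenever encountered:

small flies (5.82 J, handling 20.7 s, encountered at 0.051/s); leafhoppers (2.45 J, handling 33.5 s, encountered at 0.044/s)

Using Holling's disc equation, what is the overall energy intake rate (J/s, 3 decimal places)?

0.115 J/s

R = (0.051×5.82 + 0.044×2.45) / (1 + 0.051×20.7 + 0.044×33.5) = 0.4046/3.53 = 0.1146 J/s.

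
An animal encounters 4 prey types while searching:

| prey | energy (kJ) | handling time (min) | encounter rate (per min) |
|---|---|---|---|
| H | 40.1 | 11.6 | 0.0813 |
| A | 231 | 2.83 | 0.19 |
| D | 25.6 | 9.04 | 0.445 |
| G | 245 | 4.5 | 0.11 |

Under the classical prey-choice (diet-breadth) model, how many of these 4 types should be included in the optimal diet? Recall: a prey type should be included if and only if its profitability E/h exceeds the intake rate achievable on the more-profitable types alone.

Profitabilities (E/h, kJ/min): A 81.6, G 54.4, H 3.46, D 2.83. Add prey in this order while the next type's profitability exceeds the intake rate on those already taken.
Rate on top 1: 28.54. G: 54.4 > 28.54 → include.
Rate on top 2: 34.85. H: 3.46 < 34.85 → exclude; stop.
Optimal diet: A, G — 2 of 4 types.

2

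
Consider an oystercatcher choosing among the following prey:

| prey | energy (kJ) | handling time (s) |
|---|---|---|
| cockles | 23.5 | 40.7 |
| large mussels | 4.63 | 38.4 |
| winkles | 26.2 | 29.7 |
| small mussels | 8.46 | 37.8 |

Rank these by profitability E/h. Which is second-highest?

In descending order of E/h:
winkles: 26.2/29.7 = 0.882 kJ/s
cockles: 23.5/40.7 = 0.577 kJ/s
small mussels: 8.46/37.8 = 0.224 kJ/s
large mussels: 4.63/38.4 = 0.121 kJ/s

cockles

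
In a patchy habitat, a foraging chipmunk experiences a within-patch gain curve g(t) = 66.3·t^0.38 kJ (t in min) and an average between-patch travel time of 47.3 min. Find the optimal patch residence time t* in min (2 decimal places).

28.99 min

Optimal t* satisfies g'(t*) = g(t*)/(T + t*).
g'(t) = 0.38·66.3·t^-0.62. Setting 0.38·66.3·t^-0.62 = 66.3·t^0.38/(47.3+t) gives 0.38(47.3+t) = t, so 0.62·t = 0.38×47.3.
t* = 0.38×47.3/0.62 = 28.99 min.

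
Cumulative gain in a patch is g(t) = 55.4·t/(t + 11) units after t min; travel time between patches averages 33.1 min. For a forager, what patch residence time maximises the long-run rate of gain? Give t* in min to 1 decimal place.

19.1 min

By the marginal value theorem, leave when the instantaneous gain rate g'(t) equals the habitat-wide average g(t)/(T + t).
g'(t) = 55.4·11/(t + 11)². Setting 55.4·11/(t+11)² = 55.4t/[(t+11)(33.1+t)] gives 11(33.1+t) = t(t+11), so t² = 11×33.1 = 364.1.
t* = √364.1 = 19.08 min.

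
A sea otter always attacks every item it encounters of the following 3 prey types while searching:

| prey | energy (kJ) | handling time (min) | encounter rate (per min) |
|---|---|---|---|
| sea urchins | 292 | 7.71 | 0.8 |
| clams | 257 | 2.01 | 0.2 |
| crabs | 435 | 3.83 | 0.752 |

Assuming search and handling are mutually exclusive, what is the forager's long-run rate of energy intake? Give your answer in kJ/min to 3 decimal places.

R = (0.8×292 + 0.2×257 + 0.752×435) / (1 + 0.8×7.71 + 0.2×2.01 + 0.752×3.83) = 612.1/10.45 = 58.58 kJ/min.

58.575 kJ/min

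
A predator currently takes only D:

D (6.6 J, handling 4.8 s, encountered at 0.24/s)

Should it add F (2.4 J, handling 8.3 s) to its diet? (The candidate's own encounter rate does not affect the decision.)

No

Current rate: (0.24×6.6)/(1 + 0.24×4.8) = 0.7361 J/s.
Profitability of F: 2.4/8.3 = 0.2892 J/s.
Since 0.2892 < R, time spent handling F is better spent searching.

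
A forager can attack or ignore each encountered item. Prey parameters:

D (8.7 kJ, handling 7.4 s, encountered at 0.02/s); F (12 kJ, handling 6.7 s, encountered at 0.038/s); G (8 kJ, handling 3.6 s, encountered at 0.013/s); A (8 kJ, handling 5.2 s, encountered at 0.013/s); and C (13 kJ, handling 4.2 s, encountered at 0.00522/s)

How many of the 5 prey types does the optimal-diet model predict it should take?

5

E/h in descending order: C 3.1, G 2.22, F 1.79, A 1.54, D 1.18 kJ/s. The optimal diet is the largest prefix of this list for which every included type satisfies E_i/h_i > R on the types above it.
Rate on top 1: 0.0664. G: 2.22 > 0.0664 → include.
Rate on top 2: 0.1608. F: 1.79 > 0.1608 → include.
Rate on top 3: 0.4745. A: 1.54 > 0.4745 → include.
Rate on top 4: 0.5262. D: 1.18 > 0.5262 → include.
Optimal diet: C, G, F, A, D — 5 of 5 types.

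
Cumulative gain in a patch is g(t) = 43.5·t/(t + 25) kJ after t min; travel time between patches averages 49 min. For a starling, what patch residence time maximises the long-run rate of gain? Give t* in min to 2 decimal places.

35.00 min

Maximise g(t)/(T+t): set derivative to zero → g'(t)(T+t) = g(t).
g'(t) = 43.5·25/(t + 25)². Setting 43.5·25/(t+25)² = 43.5t/[(t+25)(49+t)] gives 25(49+t) = t(t+25), so t² = 25×49 = 1225.
t* = √1225 = 35 min.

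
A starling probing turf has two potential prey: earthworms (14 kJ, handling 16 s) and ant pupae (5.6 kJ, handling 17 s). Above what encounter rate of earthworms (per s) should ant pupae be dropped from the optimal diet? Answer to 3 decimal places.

0.038 per s

Drop ant pupae once their profitability E₂/h₂ falls below the rate achievable on earthworms alone: E₂/h₂ = λE₁/(1 + λh₁).
Solve for λ: λE₁h₂ = E₂(1 + λh₁) → λ(E₁h₂ − E₂h₁) = E₂ → λ = E₂/(E₁h₂ − E₂h₁).
λ = 5.6/(14×17 − 5.6×16) = 5.6/148.4 = 0.03774 per s.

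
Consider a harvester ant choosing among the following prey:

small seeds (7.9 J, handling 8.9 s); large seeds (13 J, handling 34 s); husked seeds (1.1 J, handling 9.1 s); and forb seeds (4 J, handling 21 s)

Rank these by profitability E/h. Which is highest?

In descending order of E/h:
small seeds: 7.9/8.9 = 0.888 J/s
large seeds: 13/34 = 0.382 J/s
forb seeds: 4/21 = 0.19 J/s
husked seeds: 1.1/9.1 = 0.121 J/s

small seeds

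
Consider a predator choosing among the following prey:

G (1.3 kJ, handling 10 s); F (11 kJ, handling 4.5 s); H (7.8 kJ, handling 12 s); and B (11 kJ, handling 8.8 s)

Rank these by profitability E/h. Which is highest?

Profitability E/h (kJ/s): G = 1.3/10 = 0.13, F = 11/4.5 = 2.44, H = 7.8/12 = 0.65, B = 11/8.8 = 1.25.
Ranked: F > B > H > G.

F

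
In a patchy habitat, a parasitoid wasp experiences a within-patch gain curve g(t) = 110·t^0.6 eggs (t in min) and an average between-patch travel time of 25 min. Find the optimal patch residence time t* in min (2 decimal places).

37.50 min

Maximise g(t)/(T+t): set derivative to zero → g'(t)(T+t) = g(t).
g'(t) = 0.6·110·t^-0.4. Setting 0.6·110·t^-0.4 = 110·t^0.6/(25+t) gives 0.6(25+t) = t, so 0.40·t = 0.6×25.
t* = 0.6×25/0.40 = 37.5 min.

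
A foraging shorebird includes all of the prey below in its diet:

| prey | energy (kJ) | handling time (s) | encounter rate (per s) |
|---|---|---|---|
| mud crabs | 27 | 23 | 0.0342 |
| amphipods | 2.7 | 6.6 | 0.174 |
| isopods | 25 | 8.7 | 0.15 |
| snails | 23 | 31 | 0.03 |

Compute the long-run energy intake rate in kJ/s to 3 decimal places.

R = Σλ_iE_i / (1 + Σλ_ih_i)
Numerator: 0.0342×27 + 0.174×2.7 + 0.15×25 + 0.03×23 = 5.833
Denominator: 1 + 0.0342×23 + 0.174×6.6 + 0.15×8.7 + 0.03×31 = 5.17
R = 5.833/5.17 = 1.128 kJ/s

1.128 kJ/s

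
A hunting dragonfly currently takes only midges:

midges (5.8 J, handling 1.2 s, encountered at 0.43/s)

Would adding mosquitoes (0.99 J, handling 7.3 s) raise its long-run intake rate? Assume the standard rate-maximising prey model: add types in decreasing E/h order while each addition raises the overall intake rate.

On midges alone, R = ΣλE/(1+Σλh) = 2.494/1.516 = 1.645 J/s.
mosquitoes: E/h = 0.99/7.3 = 0.1356 J/s.
Since 0.1356 < R, time spent handling mosquitoes is better spent searching.

No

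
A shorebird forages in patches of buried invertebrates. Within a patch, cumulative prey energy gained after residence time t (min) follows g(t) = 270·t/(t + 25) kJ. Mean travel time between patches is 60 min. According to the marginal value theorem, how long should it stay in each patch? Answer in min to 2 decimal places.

Optimal t* satisfies g'(t*) = g(t*)/(T + t*).
g'(t) = 270·25/(t + 25)². Setting 270·25/(t+25)² = 270t/[(t+25)(60+t)] gives 25(60+t) = t(t+25), so t² = 25×60 = 1500.
t* = √1500 = 38.73 min.

38.73 min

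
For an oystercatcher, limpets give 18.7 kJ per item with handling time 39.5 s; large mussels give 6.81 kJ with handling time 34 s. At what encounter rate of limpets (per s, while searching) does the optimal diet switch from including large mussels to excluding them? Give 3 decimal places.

At the threshold, the rate on limpets alone equals the profitability of large mussels: λ·18.7/(1 + λ·39.5) = 6.81/34 = 0.2003.
Rearranging, λ(18.7 − 0.2003×39.5) = 0.2003, so λ = 0.2003/10.79 = 0.01857 per s.

0.019 per s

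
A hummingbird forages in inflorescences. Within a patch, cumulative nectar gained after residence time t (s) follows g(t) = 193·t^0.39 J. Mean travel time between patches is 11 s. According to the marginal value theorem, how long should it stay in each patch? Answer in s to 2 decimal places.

Optimal t* satisfies g'(t*) = g(t*)/(T + t*).
g'(t) = 0.39·193·t^-0.61. Setting 0.39·193·t^-0.61 = 193·t^0.39/(11+t) gives 0.39(11+t) = t, so 0.61·t = 0.39×11.
t* = 0.39×11/0.61 = 7.033 s.

7.03 s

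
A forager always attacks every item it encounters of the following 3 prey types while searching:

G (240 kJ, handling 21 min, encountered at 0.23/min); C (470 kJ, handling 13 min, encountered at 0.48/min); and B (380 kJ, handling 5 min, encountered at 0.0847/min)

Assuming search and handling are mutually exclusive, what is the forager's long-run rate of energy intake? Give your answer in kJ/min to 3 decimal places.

Energy encountered per unit search time: 0.23×240 + 0.48×470 + 0.0847×380 = 313 kJ/min.
Handling time per unit search time: 0.23×21 + 0.48×13 + 0.0847×5 = 11.49.
Rate = 313/(1 + 11.49) = 25.05 kJ/min.

25.052 kJ/min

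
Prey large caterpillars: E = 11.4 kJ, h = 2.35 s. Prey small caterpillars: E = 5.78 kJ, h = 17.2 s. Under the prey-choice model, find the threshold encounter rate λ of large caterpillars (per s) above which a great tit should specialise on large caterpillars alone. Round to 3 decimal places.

0.032 per s

Drop small caterpillars once their profitability E₂/h₂ falls below the rate achievable on large caterpillars alone: E₂/h₂ = λE₁/(1 + λh₁).
Solve for λ: λE₁h₂ = E₂(1 + λh₁) → λ(E₁h₂ − E₂h₁) = E₂ → λ = E₂/(E₁h₂ − E₂h₁).
λ = 5.78/(11.4×17.2 − 5.78×2.35) = 5.78/182.5 = 0.03167 per s.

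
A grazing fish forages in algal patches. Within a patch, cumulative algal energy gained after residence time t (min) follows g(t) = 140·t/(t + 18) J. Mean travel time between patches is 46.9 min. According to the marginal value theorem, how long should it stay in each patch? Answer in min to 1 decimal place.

By the marginal value theorem, leave when the instantaneous gain rate g'(t) equals the habitat-wide average g(t)/(T + t).
g'(t) = 140·18/(t + 18)². Setting 140·18/(t+18)² = 140t/[(t+18)(46.9+t)] gives 18(46.9+t) = t(t+18), so t² = 18×46.9 = 844.2.
t* = √844.2 = 29.06 min.

29.1 min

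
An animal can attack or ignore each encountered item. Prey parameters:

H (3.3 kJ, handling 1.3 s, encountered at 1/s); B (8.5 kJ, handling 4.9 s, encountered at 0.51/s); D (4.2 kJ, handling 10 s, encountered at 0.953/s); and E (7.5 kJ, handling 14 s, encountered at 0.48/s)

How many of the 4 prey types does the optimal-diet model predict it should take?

2

E/h in descending order: H 2.54, B 1.73, E 0.536, D 0.42 kJ/s. The optimal diet is the largest prefix of this list for which every included type satisfies E_i/h_i > R on the types above it.
Rate on top 1: 1.435. B: 1.73 > 1.435 → include.
Rate on top 2: 1.591. E: 0.536 < 1.591 → exclude; stop.
Optimal diet: H, B — 2 of 4 types.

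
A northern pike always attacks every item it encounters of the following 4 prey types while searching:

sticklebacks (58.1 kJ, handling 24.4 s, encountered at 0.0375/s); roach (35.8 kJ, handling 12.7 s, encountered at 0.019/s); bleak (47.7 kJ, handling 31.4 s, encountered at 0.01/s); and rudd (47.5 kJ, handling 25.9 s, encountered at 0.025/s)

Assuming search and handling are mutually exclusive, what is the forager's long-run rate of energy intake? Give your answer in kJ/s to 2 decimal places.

Energy encountered per unit search time: 0.0375×58.1 + 0.019×35.8 + 0.01×47.7 + 0.025×47.5 = 4.523 kJ/s.
Handling time per unit search time: 0.0375×24.4 + 0.019×12.7 + 0.01×31.4 + 0.025×25.9 = 2.118.
Rate = 4.523/(1 + 2.118) = 1.451 kJ/s.

1.45 kJ/s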